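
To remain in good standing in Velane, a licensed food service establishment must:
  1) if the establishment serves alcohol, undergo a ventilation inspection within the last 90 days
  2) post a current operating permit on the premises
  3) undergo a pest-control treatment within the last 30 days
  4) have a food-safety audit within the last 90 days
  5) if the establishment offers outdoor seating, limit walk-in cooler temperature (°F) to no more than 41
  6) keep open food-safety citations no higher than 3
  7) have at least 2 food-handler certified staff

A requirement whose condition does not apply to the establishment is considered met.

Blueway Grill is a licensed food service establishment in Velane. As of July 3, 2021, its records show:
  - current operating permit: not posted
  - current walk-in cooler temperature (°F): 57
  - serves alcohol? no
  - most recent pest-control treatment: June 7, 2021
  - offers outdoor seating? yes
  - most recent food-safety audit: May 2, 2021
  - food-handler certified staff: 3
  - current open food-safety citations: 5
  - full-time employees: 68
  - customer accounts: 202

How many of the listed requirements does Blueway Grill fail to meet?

1. condition 'serves alcohol' does not hold → requirement n/a → met
2. current operating permit absent → not met
3. pest-control treatment 26 days ago vs limit 30 → met
4. food-safety audit 62 days ago vs limit 90 → met
5. condition 'offers outdoor seating' holds; walk-in cooler temperature (°F) 57 > 41 → not met
6. open food-safety citations 5 > 3 → not met
7. food-handler certified staff 3 ≥ 2 → met
Not met: 3 of 7

3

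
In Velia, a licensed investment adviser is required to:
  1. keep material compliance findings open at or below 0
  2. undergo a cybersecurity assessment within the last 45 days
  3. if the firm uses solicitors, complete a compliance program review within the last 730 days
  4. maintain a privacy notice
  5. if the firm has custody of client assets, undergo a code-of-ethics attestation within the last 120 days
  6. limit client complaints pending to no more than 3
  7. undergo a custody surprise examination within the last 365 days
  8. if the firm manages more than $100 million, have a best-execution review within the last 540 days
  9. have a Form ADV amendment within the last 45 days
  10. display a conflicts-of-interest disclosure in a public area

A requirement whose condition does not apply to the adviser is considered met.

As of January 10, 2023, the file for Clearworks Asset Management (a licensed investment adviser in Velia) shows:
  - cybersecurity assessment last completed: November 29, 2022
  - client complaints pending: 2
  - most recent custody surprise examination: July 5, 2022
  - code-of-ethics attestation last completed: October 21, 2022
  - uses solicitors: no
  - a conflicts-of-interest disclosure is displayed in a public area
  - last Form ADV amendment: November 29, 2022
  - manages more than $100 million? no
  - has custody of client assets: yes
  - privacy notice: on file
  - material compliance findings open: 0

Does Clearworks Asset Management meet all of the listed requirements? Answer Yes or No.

Yes

1. material compliance findings open 0 ≤ 0 → met
2. cybersecurity assessment 42 days ago vs limit 45 → met
3. condition 'uses solicitors' does not hold → requirement n/a → met
4. privacy notice present → met
5. condition 'has custody of client assets' holds; code-of-ethics attestation 81 days ago vs limit 120 → met
6. client complaints pending 2 ≤ 3 → met
7. custody surprise examination 189 days ago vs limit 365 → met
8. condition 'manages more than $100 million' does not hold → requirement n/a → met
9. Form ADV amendment 42 days ago vs limit 45 → met
10. conflicts-of-interest disclosure present → met
All met.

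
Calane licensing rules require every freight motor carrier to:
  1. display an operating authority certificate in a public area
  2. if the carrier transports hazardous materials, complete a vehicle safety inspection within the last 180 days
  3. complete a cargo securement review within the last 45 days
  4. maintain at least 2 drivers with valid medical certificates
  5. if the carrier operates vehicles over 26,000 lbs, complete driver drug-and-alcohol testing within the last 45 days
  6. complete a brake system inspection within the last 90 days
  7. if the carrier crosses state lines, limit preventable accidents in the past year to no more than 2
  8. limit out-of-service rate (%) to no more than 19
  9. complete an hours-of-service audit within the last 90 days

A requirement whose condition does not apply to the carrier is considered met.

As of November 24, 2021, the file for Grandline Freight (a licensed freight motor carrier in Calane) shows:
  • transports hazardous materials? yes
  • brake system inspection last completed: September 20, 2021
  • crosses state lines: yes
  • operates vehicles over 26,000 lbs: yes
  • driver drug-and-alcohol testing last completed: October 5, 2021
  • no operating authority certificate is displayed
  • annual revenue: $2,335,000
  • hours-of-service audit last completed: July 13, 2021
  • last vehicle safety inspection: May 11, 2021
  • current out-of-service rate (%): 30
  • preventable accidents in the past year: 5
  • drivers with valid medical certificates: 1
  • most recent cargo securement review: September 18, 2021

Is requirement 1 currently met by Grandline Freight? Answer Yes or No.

1. operating authority certificate absent → not met

No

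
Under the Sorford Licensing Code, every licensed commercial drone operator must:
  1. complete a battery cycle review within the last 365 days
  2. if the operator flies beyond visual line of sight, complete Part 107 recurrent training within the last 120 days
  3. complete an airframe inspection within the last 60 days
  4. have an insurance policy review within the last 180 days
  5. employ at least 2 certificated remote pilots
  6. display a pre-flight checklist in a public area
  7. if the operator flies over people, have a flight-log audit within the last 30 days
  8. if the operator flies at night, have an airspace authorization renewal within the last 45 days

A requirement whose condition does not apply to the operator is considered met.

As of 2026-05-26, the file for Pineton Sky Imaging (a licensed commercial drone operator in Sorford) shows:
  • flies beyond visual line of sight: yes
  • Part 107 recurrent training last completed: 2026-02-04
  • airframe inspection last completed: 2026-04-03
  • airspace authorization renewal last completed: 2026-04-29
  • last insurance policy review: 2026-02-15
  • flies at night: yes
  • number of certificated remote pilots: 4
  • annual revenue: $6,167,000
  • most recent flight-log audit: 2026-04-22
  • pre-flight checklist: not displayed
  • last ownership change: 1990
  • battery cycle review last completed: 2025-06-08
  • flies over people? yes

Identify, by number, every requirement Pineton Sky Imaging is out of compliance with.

6, 7

1. battery cycle review 352 days ago vs limit 365 → met
2. condition 'flies beyond visual line of sight' holds; Part 107 recurrent training 111 days ago vs limit 120 → met
3. airframe inspection 53 days ago vs limit 60 → met
4. insurance policy review 100 days ago vs limit 180 → met
5. certificated remote pilots 4 ≥ 2 → met
6. pre-flight checklist absent → not met
7. condition 'flies over people' holds; flight-log audit 34 days ago vs limit 30 → not met
8. condition 'flies at night' holds; airspace authorization renewal 27 days ago vs limit 45 → met
Not met: 6, 7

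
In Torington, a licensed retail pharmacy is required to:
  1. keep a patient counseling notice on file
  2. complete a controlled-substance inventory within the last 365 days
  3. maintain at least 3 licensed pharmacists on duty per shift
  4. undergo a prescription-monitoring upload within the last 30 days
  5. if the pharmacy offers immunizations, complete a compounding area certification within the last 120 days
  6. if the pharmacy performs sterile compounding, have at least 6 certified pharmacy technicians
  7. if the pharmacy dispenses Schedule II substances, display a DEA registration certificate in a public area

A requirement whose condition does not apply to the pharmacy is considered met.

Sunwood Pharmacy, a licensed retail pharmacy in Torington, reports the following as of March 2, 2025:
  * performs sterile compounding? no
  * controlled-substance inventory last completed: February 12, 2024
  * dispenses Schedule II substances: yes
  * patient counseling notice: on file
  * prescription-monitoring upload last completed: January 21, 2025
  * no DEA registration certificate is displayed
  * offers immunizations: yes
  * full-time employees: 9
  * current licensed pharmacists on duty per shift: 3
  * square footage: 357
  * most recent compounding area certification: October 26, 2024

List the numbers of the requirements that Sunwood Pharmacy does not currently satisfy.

1. patient counseling notice present → met
2. controlled-substance inventory 384 days ago vs limit 365 → not met
3. licensed pharmacists on duty per shift 3 ≥ 3 → met
4. prescription-monitoring upload 40 days ago vs limit 30 → not met
5. condition 'offers immunizations' holds; compounding area certification 127 days ago vs limit 120 → not met
6. condition 'performs sterile compounding' does not hold → requirement n/a → met
7. condition 'dispenses Schedule II substances' holds; DEA registration certificate absent → not met
Not met: 2, 4, 5, 7

2, 4, 5, 7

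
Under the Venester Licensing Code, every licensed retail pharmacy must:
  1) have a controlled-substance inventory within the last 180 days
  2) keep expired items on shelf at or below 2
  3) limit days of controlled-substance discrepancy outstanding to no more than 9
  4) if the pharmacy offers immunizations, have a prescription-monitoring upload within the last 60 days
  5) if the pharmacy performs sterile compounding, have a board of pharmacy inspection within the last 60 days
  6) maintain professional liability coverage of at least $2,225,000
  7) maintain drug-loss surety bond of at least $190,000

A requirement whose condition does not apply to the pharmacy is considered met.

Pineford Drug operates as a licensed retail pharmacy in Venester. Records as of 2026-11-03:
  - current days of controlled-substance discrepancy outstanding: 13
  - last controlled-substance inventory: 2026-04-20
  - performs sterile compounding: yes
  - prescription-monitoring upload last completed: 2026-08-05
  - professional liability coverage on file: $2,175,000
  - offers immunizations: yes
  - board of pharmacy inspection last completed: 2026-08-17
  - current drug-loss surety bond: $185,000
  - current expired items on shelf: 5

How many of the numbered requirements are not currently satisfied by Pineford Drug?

7

1. controlled-substance inventory 197 days ago vs limit 180 → not met
2. expired items on shelf 5 > 2 → not met
3. days of controlled-substance discrepancy outstanding 13 > 9 → not met
4. condition 'offers immunizations' holds; prescription-monitoring upload 90 days ago vs limit 60 → not met
5. condition 'performs sterile compounding' holds; board of pharmacy inspection 78 days ago vs limit 60 → not met
6. professional liability coverage $2,175,000 < $2,225,000 → not met
7. drug-loss surety bond $185,000 < $190,000 → not met
Not met: 7 of 7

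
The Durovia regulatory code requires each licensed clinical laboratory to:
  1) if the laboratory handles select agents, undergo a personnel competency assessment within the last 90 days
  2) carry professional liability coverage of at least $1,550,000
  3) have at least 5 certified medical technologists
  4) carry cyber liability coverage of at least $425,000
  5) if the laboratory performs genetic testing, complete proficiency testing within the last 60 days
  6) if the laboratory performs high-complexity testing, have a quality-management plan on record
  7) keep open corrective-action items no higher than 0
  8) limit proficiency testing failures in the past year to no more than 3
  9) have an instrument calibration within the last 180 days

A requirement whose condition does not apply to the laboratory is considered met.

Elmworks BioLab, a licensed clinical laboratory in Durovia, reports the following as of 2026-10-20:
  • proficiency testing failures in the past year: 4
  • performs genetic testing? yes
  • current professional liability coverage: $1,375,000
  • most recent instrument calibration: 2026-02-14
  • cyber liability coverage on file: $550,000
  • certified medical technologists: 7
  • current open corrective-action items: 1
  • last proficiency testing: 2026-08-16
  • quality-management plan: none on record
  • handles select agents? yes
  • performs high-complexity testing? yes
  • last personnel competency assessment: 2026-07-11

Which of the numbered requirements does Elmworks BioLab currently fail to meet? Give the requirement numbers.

1, 2, 5, 6, 7, 8, 9

1. condition 'handles select agents' holds; personnel competency assessment 101 days ago vs limit 90 → not met
2. professional liability coverage $1,375,000 < $1,550,000 → not met
3. certified medical technologists 7 ≥ 5 → met
4. cyber liability coverage $550,000 ≥ $425,000 → met
5. condition 'performs genetic testing' holds; proficiency testing 65 days ago vs limit 60 → not met
6. condition 'performs high-complexity testing' holds; quality-management plan absent → not met
7. open corrective-action items 1 > 0 → not met
8. proficiency testing failures in the past year 4 > 3 → not met
9. instrument calibration 248 days ago vs limit 180 → not met
Not met: 1, 2, 5, 6, 7, 8, 9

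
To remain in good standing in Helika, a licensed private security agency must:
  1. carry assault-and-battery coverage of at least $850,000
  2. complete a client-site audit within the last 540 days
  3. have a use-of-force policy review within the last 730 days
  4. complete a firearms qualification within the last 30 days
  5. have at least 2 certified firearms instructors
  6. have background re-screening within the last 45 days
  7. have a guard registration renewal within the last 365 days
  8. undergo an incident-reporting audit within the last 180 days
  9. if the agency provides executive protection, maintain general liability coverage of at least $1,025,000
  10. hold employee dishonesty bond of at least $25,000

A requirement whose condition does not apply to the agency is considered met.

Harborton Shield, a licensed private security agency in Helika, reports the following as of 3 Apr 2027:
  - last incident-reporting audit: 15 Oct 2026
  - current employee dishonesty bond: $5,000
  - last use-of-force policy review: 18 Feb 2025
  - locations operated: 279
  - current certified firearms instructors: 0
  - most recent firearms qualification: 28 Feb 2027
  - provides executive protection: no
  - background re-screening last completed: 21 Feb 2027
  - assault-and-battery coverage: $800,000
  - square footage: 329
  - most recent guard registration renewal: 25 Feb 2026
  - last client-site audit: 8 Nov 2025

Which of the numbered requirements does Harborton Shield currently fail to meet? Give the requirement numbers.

1, 3, 4, 5, 7, 10

1. assault-and-battery coverage $800,000 < $850,000 → not met
2. client-site audit 511 days ago vs limit 540 → met
3. use-of-force policy review 774 days ago vs limit 730 → not met
4. firearms qualification 34 days ago vs limit 30 → not met
5. certified firearms instructors 0 < 2 → not met
6. background re-screening 41 days ago vs limit 45 → met
7. guard registration renewal 402 days ago vs limit 365 → not met
8. incident-reporting audit 170 days ago vs limit 180 → met
9. condition 'provides executive protection' does not hold → requirement n/a → met
10. employee dishonesty bond $5,000 < $25,000 → not met
Not met: 1, 3, 4, 5, 7, 10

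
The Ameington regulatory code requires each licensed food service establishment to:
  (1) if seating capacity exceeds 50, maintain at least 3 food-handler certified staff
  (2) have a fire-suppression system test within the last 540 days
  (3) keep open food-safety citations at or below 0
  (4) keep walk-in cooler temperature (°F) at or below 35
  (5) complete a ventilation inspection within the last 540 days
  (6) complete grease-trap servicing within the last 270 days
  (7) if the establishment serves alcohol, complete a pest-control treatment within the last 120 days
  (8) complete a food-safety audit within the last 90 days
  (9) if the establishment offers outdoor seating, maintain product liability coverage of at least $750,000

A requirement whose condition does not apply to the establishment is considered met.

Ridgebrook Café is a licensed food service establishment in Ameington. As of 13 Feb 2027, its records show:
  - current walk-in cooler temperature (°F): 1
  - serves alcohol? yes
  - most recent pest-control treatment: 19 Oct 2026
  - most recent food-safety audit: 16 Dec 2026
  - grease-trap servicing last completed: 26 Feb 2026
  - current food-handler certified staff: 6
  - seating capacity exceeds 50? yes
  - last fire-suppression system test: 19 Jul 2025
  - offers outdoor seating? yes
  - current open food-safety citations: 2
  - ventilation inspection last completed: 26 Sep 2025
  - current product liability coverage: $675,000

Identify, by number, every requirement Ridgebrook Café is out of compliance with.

2, 3, 6, 9

1. condition 'seating capacity exceeds 50' holds; food-handler certified staff 6 ≥ 3 → met
2. fire-suppression system test 574 days ago vs limit 540 → not met
3. open food-safety citations 2 > 0 → not met
4. walk-in cooler temperature (°F) 1 ≤ 35 → met
5. ventilation inspection 505 days ago vs limit 540 → met
6. grease-trap servicing 352 days ago vs limit 270 → not met
7. condition 'serves alcohol' holds; pest-control treatment 117 days ago vs limit 120 → met
8. food-safety audit 59 days ago vs limit 90 → met
9. condition 'offers outdoor seating' holds; product liability coverage $675,000 < $750,000 → not met
Not met: 2, 3, 6, 9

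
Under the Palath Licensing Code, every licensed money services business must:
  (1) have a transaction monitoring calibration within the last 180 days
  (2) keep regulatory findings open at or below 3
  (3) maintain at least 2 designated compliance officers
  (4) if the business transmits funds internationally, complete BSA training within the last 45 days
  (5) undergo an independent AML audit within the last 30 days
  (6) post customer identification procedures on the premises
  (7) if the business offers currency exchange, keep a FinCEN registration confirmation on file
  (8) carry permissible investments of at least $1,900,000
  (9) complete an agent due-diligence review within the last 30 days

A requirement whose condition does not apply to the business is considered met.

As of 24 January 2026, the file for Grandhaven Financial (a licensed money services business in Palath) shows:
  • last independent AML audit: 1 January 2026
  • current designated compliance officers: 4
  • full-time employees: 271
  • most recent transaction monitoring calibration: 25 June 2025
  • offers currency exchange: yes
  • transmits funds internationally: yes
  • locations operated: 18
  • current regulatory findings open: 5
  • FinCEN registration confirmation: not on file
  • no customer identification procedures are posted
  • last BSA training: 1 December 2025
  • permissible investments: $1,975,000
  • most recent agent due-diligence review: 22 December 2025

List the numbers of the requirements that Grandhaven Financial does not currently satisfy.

1, 2, 4, 6, 7, 9

1. transaction monitoring calibration 213 days ago vs limit 180 → not met
2. regulatory findings open 5 > 3 → not met
3. designated compliance officers 4 ≥ 2 → met
4. condition 'transmits funds internationally' holds; BSA training 54 days ago vs limit 45 → not met
5. independent AML audit 23 days ago vs limit 30 → met
6. customer identification procedures absent → not met
7. condition 'offers currency exchange' holds; FinCEN registration confirmation absent → not met
8. permissible investments $1,975,000 ≥ $1,900,000 → met
9. agent due-diligence review 33 days ago vs limit 30 → not met
Not met: 1, 2, 4, 6, 7, 9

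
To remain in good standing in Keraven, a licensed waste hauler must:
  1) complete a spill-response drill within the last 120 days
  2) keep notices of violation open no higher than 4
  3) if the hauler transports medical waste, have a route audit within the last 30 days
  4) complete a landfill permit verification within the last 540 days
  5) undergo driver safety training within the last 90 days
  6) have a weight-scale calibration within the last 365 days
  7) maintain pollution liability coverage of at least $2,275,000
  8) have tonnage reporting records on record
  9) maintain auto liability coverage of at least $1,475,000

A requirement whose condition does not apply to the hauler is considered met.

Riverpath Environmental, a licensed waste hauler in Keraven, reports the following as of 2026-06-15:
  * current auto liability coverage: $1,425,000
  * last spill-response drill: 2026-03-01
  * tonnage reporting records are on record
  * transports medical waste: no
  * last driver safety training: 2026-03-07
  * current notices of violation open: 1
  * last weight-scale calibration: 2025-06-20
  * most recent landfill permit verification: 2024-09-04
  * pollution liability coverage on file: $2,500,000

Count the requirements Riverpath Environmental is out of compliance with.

3

1. spill-response drill 106 days ago vs limit 120 → met
2. notices of violation open 1 ≤ 4 → met
3. condition 'transports medical waste' does not hold → requirement n/a → met
4. landfill permit verification 649 days ago vs limit 540 → not met
5. driver safety training 100 days ago vs limit 90 → not met
6. weight-scale calibration 360 days ago vs limit 365 → met
7. pollution liability coverage $2,500,000 ≥ $2,275,000 → met
8. tonnage reporting records present → met
9. auto liability coverage $1,425,000 < $1,475,000 → not met
Not met: 3 of 9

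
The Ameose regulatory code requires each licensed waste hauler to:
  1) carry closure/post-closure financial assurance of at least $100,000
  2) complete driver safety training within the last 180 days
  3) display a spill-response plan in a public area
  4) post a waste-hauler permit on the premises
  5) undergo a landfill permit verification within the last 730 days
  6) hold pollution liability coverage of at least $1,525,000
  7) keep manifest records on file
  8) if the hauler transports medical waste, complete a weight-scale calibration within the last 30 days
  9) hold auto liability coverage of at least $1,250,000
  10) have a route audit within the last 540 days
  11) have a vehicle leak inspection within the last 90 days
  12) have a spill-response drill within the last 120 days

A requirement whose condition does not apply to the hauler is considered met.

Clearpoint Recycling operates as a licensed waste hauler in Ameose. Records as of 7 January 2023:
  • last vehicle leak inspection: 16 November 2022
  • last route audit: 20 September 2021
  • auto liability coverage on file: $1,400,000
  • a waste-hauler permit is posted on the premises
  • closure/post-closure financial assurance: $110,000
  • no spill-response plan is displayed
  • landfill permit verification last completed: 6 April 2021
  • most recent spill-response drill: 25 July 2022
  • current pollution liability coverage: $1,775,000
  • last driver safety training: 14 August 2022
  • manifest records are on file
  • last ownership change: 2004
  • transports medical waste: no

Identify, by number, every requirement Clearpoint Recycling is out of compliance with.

3, 12

1. closure/post-closure financial assurance $110,000 ≥ $100,000 → met
2. driver safety training 146 days ago vs limit 180 → met
3. spill-response plan absent → not met
4. waste-hauler permit present → met
5. landfill permit verification 641 days ago vs limit 730 → met
6. pollution liability coverage $1,775,000 ≥ $1,525,000 → met
7. manifest records present → met
8. condition 'transports medical waste' does not hold → requirement n/a → met
9. auto liability coverage $1,400,000 ≥ $1,250,000 → met
10. route audit 474 days ago vs limit 540 → met
11. vehicle leak inspection 52 days ago vs limit 90 → met
12. spill-response drill 166 days ago vs limit 120 → not met
Not met: 3, 12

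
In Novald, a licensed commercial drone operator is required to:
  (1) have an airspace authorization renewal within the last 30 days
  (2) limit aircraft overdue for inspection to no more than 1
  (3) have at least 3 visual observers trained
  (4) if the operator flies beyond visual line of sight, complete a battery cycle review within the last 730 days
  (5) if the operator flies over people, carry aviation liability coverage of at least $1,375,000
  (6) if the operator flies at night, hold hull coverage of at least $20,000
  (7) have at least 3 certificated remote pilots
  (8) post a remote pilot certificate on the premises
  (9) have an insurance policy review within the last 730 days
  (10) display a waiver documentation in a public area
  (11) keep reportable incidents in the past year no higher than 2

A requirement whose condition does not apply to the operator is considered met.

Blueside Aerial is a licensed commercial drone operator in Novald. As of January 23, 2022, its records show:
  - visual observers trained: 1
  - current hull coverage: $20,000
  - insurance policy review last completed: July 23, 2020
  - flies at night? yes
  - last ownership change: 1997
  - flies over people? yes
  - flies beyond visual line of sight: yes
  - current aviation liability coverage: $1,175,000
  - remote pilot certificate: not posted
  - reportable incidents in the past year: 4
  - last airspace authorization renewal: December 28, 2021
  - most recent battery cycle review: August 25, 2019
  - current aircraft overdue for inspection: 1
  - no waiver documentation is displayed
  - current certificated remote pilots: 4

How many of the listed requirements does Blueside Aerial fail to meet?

1. airspace authorization renewal 26 days ago vs limit 30 → met
2. aircraft overdue for inspection 1 ≤ 1 → met
3. visual observers trained 1 < 3 → not met
4. condition 'flies beyond visual line of sight' holds; battery cycle review 882 days ago vs limit 730 → not met
5. condition 'flies over people' holds; aviation liability coverage $1,175,000 < $1,375,000 → not met
6. condition 'flies at night' holds; hull coverage $20,000 ≥ $20,000 → met
7. certificated remote pilots 4 ≥ 3 → met
8. remote pilot certificate absent → not met
9. insurance policy review 549 days ago vs limit 730 → met
10. waiver documentation absent → not met
11. reportable incidents in the past year 4 > 2 → not met
Not met: 6 of 11

6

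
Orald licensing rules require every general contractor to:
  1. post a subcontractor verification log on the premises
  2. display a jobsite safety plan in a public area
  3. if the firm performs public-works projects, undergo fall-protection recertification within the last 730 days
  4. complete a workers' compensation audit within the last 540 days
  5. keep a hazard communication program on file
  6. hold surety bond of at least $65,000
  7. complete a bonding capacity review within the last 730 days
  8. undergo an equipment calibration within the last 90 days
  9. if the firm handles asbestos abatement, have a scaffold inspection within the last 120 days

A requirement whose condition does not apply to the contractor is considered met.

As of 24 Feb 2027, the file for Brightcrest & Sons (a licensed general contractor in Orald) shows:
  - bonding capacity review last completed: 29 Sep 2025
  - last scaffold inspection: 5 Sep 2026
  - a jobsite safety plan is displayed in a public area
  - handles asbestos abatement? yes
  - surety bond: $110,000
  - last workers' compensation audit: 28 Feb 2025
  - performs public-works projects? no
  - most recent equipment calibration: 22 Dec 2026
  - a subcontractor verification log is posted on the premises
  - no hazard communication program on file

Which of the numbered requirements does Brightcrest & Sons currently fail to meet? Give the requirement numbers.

4, 5, 9

1. subcontractor verification log present → met
2. jobsite safety plan present → met
3. condition 'performs public-works projects' does not hold → requirement n/a → met
4. workers' compensation audit 726 days ago vs limit 540 → not met
5. hazard communication program absent → not met
6. surety bond $110,000 ≥ $65,000 → met
7. bonding capacity review 513 days ago vs limit 730 → met
8. equipment calibration 64 days ago vs limit 90 → met
9. condition 'handles asbestos abatement' holds; scaffold inspection 172 days ago vs limit 120 → not met
Not met: 4, 5, 9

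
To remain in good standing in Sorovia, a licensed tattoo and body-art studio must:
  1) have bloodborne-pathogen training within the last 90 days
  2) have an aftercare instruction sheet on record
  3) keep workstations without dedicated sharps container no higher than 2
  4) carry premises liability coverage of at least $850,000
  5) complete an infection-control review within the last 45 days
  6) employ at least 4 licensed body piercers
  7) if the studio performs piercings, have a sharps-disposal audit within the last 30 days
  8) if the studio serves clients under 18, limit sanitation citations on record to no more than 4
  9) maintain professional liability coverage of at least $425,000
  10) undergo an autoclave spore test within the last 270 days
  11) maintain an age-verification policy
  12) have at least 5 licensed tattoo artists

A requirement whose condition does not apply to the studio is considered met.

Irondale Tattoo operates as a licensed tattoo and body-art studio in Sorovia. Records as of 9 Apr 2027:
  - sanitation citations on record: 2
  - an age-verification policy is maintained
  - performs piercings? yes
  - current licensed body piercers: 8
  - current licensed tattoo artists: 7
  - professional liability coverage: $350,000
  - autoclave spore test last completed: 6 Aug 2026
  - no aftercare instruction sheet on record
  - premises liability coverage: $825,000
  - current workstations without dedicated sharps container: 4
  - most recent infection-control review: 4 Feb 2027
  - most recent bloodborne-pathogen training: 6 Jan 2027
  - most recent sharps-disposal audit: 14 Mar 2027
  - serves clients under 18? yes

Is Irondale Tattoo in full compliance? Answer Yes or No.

No

1. bloodborne-pathogen training 93 days ago vs limit 90 → not met
2. aftercare instruction sheet absent → not met
3. workstations without dedicated sharps container 4 > 2 → not met
4. premises liability coverage $825,000 < $850,000 → not met
5. infection-control review 64 days ago vs limit 45 → not met
6. licensed body piercers 8 ≥ 4 → met
7. condition 'performs piercings' holds; sharps-disposal audit 26 days ago vs limit 30 → met
8. condition 'serves clients under 18' holds; sanitation citations on record 2 ≤ 4 → met
9. professional liability coverage $350,000 < $425,000 → not met
10. autoclave spore test 246 days ago vs limit 270 → met
11. age-verification policy present → met
12. licensed tattoo artists 7 ≥ 5 → met
Not met: 1, 2, 3, 4, 5, 9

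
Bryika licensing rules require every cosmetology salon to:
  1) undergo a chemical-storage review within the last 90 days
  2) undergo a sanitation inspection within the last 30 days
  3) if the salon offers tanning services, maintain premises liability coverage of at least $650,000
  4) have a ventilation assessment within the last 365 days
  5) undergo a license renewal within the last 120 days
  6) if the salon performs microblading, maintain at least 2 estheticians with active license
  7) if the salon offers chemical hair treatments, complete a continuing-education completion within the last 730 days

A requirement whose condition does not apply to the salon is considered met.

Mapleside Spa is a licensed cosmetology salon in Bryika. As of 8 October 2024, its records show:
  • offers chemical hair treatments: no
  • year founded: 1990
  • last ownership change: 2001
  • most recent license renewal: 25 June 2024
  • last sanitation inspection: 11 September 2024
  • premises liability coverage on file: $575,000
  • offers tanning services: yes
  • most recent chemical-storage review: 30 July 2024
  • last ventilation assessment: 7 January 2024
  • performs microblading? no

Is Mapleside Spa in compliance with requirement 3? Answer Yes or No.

No

3. condition 'offers tanning services' holds; premises liability coverage $575,000 < $650,000 → not met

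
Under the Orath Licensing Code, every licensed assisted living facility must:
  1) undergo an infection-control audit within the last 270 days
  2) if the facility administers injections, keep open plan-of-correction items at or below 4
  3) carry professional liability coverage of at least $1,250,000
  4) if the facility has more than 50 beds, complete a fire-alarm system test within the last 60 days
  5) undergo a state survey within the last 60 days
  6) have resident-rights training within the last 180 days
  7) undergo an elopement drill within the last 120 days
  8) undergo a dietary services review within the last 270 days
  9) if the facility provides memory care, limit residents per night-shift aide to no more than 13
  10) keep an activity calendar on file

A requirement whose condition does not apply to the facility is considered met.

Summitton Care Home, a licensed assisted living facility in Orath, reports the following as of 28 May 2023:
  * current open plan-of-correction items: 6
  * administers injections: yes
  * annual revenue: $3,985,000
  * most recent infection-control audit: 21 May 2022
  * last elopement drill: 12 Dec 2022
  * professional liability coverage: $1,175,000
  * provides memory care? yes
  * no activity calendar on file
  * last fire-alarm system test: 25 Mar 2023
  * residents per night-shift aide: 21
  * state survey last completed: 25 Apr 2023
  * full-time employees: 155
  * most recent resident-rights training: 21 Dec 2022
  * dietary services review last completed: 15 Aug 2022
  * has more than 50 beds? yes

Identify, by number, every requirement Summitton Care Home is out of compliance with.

1. infection-control audit 372 days ago vs limit 270 → not met
2. condition 'administers injections' holds; open plan-of-correction items 6 > 4 → not met
3. professional liability coverage $1,175,000 < $1,250,000 → not met
4. condition 'has more than 50 beds' holds; fire-alarm system test 64 days ago vs limit 60 → not met
5. state survey 33 days ago vs limit 60 → met
6. resident-rights training 158 days ago vs limit 180 → met
7. elopement drill 167 days ago vs limit 120 → not met
8. dietary services review 286 days ago vs limit 270 → not met
9. condition 'provides memory care' holds; residents per night-shift aide 21 > 13 → not met
10. activity calendar absent → not met
Not met: 1, 2, 3, 4, 7, 8, 9, 10

1, 2, 3, 4, 7, 8, 9, 10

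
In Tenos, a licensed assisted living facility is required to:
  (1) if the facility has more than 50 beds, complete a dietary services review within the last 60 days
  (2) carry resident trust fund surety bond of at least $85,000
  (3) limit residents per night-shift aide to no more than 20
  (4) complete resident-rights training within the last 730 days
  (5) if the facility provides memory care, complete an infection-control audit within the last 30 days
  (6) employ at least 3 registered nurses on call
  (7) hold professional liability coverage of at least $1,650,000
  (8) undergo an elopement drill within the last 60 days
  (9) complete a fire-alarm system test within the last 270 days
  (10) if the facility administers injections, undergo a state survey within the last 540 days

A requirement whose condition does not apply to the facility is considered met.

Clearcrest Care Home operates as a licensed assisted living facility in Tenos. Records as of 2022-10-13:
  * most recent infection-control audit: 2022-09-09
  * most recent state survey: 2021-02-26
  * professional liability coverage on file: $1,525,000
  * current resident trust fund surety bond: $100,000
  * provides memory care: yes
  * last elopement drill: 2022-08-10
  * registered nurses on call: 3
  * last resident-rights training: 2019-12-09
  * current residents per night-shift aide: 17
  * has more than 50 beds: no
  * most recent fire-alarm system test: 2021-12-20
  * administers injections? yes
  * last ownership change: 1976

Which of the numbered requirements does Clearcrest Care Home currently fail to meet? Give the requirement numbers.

1. condition 'has more than 50 beds' does not hold → requirement n/a → met
2. resident trust fund surety bond $100,000 ≥ $85,000 → met
3. residents per night-shift aide 17 ≤ 20 → met
4. resident-rights training 1039 days ago vs limit 730 → not met
5. condition 'provides memory care' holds; infection-control audit 34 days ago vs limit 30 → not met
6. registered nurses on call 3 ≥ 3 → met
7. professional liability coverage $1,525,000 < $1,650,000 → not met
8. elopement drill 64 days ago vs limit 60 → not met
9. fire-alarm system test 297 days ago vs limit 270 → not met
10. condition 'administers injections' holds; state survey 594 days ago vs limit 540 → not met
Not met: 4, 5, 7, 8, 9, 10

4, 5, 7, 8, 9, 10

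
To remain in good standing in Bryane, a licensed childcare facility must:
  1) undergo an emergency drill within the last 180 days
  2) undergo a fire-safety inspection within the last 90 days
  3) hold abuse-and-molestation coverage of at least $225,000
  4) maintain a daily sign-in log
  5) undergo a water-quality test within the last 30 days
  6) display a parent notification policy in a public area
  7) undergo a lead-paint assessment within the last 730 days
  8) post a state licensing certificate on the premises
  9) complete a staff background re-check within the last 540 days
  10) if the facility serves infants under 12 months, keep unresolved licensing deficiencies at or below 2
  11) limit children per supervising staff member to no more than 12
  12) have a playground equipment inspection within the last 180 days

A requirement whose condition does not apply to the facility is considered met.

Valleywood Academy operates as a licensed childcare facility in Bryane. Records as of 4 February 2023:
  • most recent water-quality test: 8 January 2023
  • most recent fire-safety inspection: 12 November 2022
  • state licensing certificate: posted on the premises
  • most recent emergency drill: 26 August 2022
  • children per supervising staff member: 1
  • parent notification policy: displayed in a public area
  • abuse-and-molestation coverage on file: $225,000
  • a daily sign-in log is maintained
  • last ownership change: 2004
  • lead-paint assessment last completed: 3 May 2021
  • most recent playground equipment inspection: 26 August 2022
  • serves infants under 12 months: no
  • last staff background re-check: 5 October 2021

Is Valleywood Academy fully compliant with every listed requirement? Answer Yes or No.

Yes

1. emergency drill 162 days ago vs limit 180 → met
2. fire-safety inspection 84 days ago vs limit 90 → met
3. abuse-and-molestation coverage $225,000 ≥ $225,000 → met
4. daily sign-in log present → met
5. water-quality test 27 days ago vs limit 30 → met
6. parent notification policy present → met
7. lead-paint assessment 642 days ago vs limit 730 → met
8. state licensing certificate present → met
9. staff background re-check 487 days ago vs limit 540 → met
10. condition 'serves infants under 12 months' does not hold → requirement n/a → met
11. children per supervising staff member 1 ≤ 12 → met
12. playground equipment inspection 162 days ago vs limit 180 → met
All met.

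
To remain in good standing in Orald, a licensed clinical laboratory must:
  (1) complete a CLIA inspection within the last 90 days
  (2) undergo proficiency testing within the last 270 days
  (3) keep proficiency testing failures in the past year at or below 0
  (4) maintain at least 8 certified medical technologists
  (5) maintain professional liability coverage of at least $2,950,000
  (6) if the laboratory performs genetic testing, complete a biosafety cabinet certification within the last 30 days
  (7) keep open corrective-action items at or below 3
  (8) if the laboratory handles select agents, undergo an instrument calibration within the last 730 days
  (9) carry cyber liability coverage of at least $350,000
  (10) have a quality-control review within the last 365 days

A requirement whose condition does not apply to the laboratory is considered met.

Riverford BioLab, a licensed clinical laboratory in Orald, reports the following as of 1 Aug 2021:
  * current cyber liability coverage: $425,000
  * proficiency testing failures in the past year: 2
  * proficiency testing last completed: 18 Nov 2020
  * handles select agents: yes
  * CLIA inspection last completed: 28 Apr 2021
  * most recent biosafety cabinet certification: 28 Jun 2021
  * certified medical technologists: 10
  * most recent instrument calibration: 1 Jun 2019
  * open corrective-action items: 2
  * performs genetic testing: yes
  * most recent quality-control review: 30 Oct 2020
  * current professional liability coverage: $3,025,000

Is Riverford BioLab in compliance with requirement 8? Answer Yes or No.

No

8. condition 'handles select agents' holds; instrument calibration 792 days ago vs limit 730 → not met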